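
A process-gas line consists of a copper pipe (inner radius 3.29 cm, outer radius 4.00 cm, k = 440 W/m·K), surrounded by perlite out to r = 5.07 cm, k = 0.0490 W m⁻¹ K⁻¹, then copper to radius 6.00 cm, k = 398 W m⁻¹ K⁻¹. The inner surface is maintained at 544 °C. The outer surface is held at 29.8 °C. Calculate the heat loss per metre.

Resistance network (inner→outer):
  R'_copper = ln(0.0400/0.0329)/(2πk) = 0.1954/(2π·440) = 7.068×10^-5 m·K/W
  R'_perlite = ln(0.0507/0.0400)/(2πk) = 0.2370/(2π·0.0490) = 0.7699 m·K/W
  R'_copper = ln(0.0600/0.0507)/(2πk) = 0.1684/(2π·398) = 6.735×10^-5 m·K/W
ΣR = 7.068×10^-5 + 0.7699 + 6.735×10^-5 = 0.7700 m·K/W
Q' = ΔT/ΣR = (544 °C − 29.8 °C)/0.7700 = 668 W/m

Q' = 668 W/m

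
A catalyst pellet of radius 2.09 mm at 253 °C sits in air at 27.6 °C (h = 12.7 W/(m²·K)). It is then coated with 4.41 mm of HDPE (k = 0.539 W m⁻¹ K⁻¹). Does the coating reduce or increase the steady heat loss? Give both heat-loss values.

increases: 0.157 → 1.15 W

Critical radius for a sphere: r_cr = 2k/h = 0.0849 m = 8.49 cm.
Outer radius after coating: r₂ = 0.00209 + 0.00441 = 0.00650 m.
Since r₁ < r_cr and r₂ ≤ r_cr, the coating moves toward the maximum at r_cr — heat loss rises.
Bare: R = 1/(4πr₁²h) = 1434 K/W; Q = 225.4/1434 = 0.157 W.
Coated: R = R_cond + R_conv = 196.2 K/W; Q = 225.4/196.2 = 1.15 W.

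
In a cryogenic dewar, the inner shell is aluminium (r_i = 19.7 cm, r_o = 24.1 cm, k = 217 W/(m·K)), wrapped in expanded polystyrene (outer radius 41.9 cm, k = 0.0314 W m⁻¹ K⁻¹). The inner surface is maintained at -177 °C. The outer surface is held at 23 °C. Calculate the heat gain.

Q = 44.8 W

Series thermal resistances, inner to outer:
  R_aluminium = (1/0.197 − 1/0.241)/(4πk) = 0.9268/(4π·217) = 3.399×10^-4 K/W
  R_expanded polystyrene = (1/0.241 − 1/0.419)/(4πk) = 1.763/(4π·0.0314) = 4.467 K/W
ΣR = 3.399×10^-4 + 4.467 = 4.467 K/W
Q = ΔT/ΣR = (-177 °C − 23 °C)/4.467 = -44.8 W
(Negative Q ⇒ heat flows inward; heat gain = 44.8 W.)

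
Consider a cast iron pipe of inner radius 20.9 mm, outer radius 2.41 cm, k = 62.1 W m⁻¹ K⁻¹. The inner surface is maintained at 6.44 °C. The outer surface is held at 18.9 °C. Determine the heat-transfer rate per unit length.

Q' = 34.1 kW/m

Q' = 2πk·ΔT/ln(r₂/r₁) = 2π × 62.1 × 12.46 / ln(0.0241/0.0209) = 34100 W/m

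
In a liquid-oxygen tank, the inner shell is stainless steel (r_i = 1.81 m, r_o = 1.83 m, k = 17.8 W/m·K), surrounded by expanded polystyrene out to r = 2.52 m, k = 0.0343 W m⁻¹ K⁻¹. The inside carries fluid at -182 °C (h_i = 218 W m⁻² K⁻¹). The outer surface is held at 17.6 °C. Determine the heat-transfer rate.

Resistance network (inner→outer):
  R_conv,in = 1/(4πr²h) = 1/(4π·1.81²·218) = 1.114×10^-4 K/W
  R_stainless steel = (1/1.81 − 1/1.83)/(4πk) = 0.006038/(4π·17.8) = 2.699×10^-5 K/W
  R_expanded polystyrene = (1/1.83 − 1/2.52)/(4πk) = 0.1496/(4π·0.0343) = 0.3471 K/W
ΣR = 1.114×10^-4 + 2.699×10^-5 + 0.3471 = 0.3472 K/W
Q = ΔT/ΣR = (-182 °C − 17.6 °C)/0.3472 = -575 W
(Negative Q ⇒ heat flows inward; heat gain = 575 W.)

Q = 575 W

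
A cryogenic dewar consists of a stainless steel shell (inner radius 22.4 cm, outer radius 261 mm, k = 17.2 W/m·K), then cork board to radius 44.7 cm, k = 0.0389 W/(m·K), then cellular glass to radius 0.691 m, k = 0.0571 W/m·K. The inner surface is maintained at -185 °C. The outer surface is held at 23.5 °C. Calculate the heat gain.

Q = 47.8 W

Series thermal resistances, inner to outer:
  R_stainless steel = (1/0.224 − 1/0.261)/(4πk) = 0.6329/(4π·17.2) = 0.002928 K/W
  R_cork board = (1/0.261 − 1/0.447)/(4πk) = 1.594/(4π·0.0389) = 3.261 K/W
  R_cellular glass = (1/0.447 − 1/0.691)/(4πk) = 0.7900/(4π·0.0571) = 1.101 K/W
ΣR = 0.002928 + 3.261 + 1.101 = 4.365 K/W
Q = ΔT/ΣR = (-185 °C − 23.5 °C)/4.365 = -47.8 W
(Negative Q ⇒ heat flows inward; heat gain = 47.8 W.)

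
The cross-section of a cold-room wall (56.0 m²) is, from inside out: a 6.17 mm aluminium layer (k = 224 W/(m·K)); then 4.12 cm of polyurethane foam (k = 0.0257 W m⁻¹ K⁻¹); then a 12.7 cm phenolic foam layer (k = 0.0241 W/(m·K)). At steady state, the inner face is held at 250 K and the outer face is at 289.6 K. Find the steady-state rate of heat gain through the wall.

Q = 323 W

Treat each layer as a resistance in series:
  R_aluminium = L/(kA) = 0.00617/(224·56.0) = 4.919×10^-7 K/W
  R_polyurethane foam = L/(kA) = 0.0412/(0.0257·56.0) = 0.02863 K/W
  R_phenolic foam = L/(kA) = 0.127/(0.0241·56.0) = 0.09410 K/W
ΣR = 4.919×10^-7 + 0.02863 + 0.09410 = 0.1227 K/W
Q = ΔT/ΣR = (250 K − 289.6 K)/0.1227 = -323 W
(Negative Q ⇒ heat flows inward; heat gain = 323 W.)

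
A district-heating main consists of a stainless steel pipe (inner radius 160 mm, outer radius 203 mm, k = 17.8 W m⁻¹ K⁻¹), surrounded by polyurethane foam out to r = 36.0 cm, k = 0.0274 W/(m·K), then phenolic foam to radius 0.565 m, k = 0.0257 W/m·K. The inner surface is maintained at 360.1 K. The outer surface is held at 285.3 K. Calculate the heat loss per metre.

Q' = 12.2 W/m

Treat each layer as a resistance in series:
  R'_stainless steel = ln(0.203/0.160)/(2πk) = 0.2380/(2π·17.8) = 0.002128 m·K/W
  R'_polyurethane foam = ln(0.360/0.203)/(2πk) = 0.5729/(2π·0.0274) = 3.328 m·K/W
  R'_phenolic foam = ln(0.565/0.360)/(2πk) = 0.4507/(2π·0.0257) = 2.791 m·K/W
ΣR = 0.002128 + 3.328 + 2.791 = 6.121 m·K/W
Q' = ΔT/ΣR = (360.1 K − 285.3 K)/6.121 = 12.2 W/m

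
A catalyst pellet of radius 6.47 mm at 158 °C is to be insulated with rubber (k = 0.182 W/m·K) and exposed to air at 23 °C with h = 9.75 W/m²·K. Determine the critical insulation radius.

r_cr = 3.73 cm

For a sphere, r_cr = 2k_ins/h = 2·0.182/9.75 = 0.0373 m = 3.73 cm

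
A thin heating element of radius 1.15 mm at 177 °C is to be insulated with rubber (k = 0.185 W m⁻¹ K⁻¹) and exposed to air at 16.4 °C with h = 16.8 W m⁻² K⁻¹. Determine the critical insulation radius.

r_cr = 1.10 cm

For a cylinder, r_cr = k_ins/h = 0.185/16.8 = 0.0110 m = 1.10 cm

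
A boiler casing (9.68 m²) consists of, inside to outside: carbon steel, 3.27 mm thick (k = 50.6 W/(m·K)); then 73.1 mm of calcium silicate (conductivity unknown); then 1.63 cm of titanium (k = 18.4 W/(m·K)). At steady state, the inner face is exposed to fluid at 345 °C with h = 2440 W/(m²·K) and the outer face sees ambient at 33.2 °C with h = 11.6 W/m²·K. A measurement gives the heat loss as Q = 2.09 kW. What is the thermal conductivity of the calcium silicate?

ΣR = ΔT/Q = |345 − 33.2|/2090 = 0.1492 K/W
Known resistances:
  R_conv,in = 1/(hA) = 1/(2440·9.68) = 4.234×10^-5 K/W
  R_carbon steel = L/(kA) = 0.00327/(50.6·9.68) = 6.676×10^-6 K/W
  R_titanium = L/(kA) = 0.0163/(18.4·9.68) = 9.152×10^-5 K/W
  R_conv,out = 1/(hA) = 1/(11.6·9.68) = 0.008906 K/W
R_calcium silicate = ΣR − ΣR_known = 0.1492 − 0.009047 = 0.1402 K/W
L/(kA) = 0.1402 ⇒ k = 0.0731/(0.1402·9.68) = 0.0539 W/m·K

k = 0.0539 W/m·K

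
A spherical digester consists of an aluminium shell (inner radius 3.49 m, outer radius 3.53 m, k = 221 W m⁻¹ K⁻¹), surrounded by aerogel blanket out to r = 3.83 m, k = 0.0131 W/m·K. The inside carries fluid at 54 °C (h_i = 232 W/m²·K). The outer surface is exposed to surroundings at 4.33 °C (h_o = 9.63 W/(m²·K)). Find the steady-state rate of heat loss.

Series thermal resistances, inner to outer:
  R_conv,in = 1/(4πr²h) = 1/(4π·3.49²·232) = 2.816×10^-5 K/W
  R_aluminium = (1/3.49 − 1/3.53)/(4πk) = 0.003247/(4π·221) = 1.169×10^-6 K/W
  R_aerogel blanket = (1/3.53 − 1/3.83)/(4πk) = 0.02219/(4π·0.0131) = 0.1348 K/W
  R_conv,out = 1/(4πr²h) = 1/(4π·3.83²·9.63) = 5.633×10^-4 K/W
ΣR = 2.816×10^-5 + 1.169×10^-6 + 0.1348 + 5.633×10^-4 = 0.1354 K/W
Q = ΔT/ΣR = (54 °C − 4.33 °C)/0.1354 = 367 W

Q = 367 W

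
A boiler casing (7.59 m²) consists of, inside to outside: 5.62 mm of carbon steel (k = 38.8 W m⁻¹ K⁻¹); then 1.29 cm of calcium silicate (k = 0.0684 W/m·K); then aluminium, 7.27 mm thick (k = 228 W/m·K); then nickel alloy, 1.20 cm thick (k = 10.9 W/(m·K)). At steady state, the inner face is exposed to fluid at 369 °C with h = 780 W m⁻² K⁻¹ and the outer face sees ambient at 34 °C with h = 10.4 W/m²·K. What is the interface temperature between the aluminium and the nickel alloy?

T = 147 °C

Resistance network (inner→outer):
  R_conv,in = 1/(hA) = 1/(780·7.59) = 1.689×10^-4 K/W
  R_carbon steel = L/(kA) = 0.00562/(38.8·7.59) = 1.908×10^-5 K/W
  R_calcium silicate = L/(kA) = 0.0129/(0.0684·7.59) = 0.02485 K/W
  R_aluminium = L/(kA) = 0.00727/(228·7.59) = 4.201×10^-6 K/W
  R_nickel alloy = L/(kA) = 0.0120/(10.9·7.59) = 1.450×10^-4 K/W
  R_conv,out = 1/(hA) = 1/(10.4·7.59) = 0.01267 K/W
ΣR = 1.689×10^-4 + 1.908×10^-5 + 0.02485 + 4.201×10^-6 + 1.450×10^-4 + 0.01267 = 0.03786 K/W
Q = ΔT/ΣR = (369 °C − 34 °C)/0.03786 = 8848 W
From the inner boundary to the aluminium/nickel alloy interface, ΣR_partial = 0.02504 K/W.
T_interface = T_in − Q·ΣR_partial = 369 °C − (8848)(0.02504) = 147 °C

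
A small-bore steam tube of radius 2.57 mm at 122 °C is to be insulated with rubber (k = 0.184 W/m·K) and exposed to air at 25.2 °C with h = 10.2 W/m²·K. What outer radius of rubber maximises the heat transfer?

r_cr = 1.80 cm

For a cylinder, r_cr = k_ins/h = 0.184/10.2 = 0.0180 m = 1.80 cm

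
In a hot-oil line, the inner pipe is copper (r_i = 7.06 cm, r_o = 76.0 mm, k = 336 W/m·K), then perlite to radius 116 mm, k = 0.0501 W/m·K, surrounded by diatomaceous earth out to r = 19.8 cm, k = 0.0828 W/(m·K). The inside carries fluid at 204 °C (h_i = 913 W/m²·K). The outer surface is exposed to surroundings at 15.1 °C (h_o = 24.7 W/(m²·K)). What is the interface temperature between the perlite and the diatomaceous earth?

Resistance network (inner→outer):
  R'_conv,in = 1/(2πr h) = 1/(2π·0.0706·913) = 0.002469 m·K/W
  R'_copper = ln(0.0760/0.0706)/(2πk) = 0.07370/(2π·336) = 3.491×10^-5 m·K/W
  R'_perlite = ln(0.116/0.0760)/(2πk) = 0.4229/(2π·0.0501) = 1.343 m·K/W
  R'_diatomaceous earth = ln(0.198/0.116)/(2πk) = 0.5347/(2π·0.0828) = 1.028 m·K/W
  R'_conv,out = 1/(2πr h) = 1/(2π·0.198·24.7) = 0.03254 m·K/W
ΣR = 0.002469 + 3.491×10^-5 + 1.343 + 1.028 + 0.03254 = 2.406 m·K/W
Q' = ΔT/ΣR = (204 °C − 15.1 °C)/2.406 = 78.51 W/m
From the inner boundary to the perlite/diatomaceous earth interface, ΣR_partial = 1.346 m·K/W.
T_interface = T_in − Q'·ΣR_partial = 204 °C − (78.51)(1.346) = 98.3 °C

T = 98.3 °C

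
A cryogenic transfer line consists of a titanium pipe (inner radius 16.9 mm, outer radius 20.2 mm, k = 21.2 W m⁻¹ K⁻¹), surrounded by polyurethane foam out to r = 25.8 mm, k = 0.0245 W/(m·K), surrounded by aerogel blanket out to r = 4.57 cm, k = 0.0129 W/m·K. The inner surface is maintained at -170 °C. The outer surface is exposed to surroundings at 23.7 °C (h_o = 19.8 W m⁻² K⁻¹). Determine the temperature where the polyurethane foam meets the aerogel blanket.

T = -135 °C

Series thermal resistances, inner to outer:
  R'_titanium = ln(0.0202/0.0169)/(2πk) = 0.1784/(2π·21.2) = 0.001339 m·K/W
  R'_polyurethane foam = ln(0.0258/0.0202)/(2πk) = 0.2447/(2π·0.0245) = 1.590 m·K/W
  R'_aerogel blanket = ln(0.0457/0.0258)/(2πk) = 0.5717/(2π·0.0129) = 7.054 m·K/W
  R'_conv,out = 1/(2πr h) = 1/(2π·0.0457·19.8) = 0.1759 m·K/W
ΣR = 0.001339 + 1.590 + 7.054 + 0.1759 = 8.821 m·K/W
Q' = ΔT/ΣR = (-170 °C − 23.7 °C)/8.821 = -21.96 W/m
From the inner boundary to the polyurethane foam/aerogel blanket interface, ΣR_partial = 1.591 m·K/W.
T_interface = T_in − Q'·ΣR_partial = -170 °C − (-21.96)(1.591) = -135 °C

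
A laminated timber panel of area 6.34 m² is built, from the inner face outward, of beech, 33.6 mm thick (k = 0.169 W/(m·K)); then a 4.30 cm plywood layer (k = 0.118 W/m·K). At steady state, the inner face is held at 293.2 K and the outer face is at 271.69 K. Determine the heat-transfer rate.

Series thermal resistances, inner to outer:
  R_beech = L/(kA) = 0.0336/(0.169·6.34) = 0.03136 K/W
  R_plywood = L/(kA) = 0.0430/(0.118·6.34) = 0.05748 K/W
ΣR = 0.03136 + 0.05748 = 0.08884 K/W
Q = ΔT/ΣR = (293.2 K − 271.69 K)/0.08884 = 242 W

Q = 242 W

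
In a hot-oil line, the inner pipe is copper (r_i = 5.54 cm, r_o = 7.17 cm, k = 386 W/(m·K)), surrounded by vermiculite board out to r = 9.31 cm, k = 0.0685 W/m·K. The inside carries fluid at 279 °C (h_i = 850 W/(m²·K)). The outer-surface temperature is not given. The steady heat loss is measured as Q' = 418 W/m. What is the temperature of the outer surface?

T_out = 23.9 °C

Sum the resistances:
  R'_conv,in = 1/(2πr h) = 1/(2π·0.0554·850) = 0.003380 m·K/W
  R'_copper = ln(0.0717/0.0554)/(2πk) = 0.2579/(2π·386) = 1.063×10^-4 m·K/W
  R'_vermiculite board = ln(0.0931/0.0717)/(2πk) = 0.2612/(2π·0.0685) = 0.6068 m·K/W
ΣR = 0.6103 m·K/W
ΔT = Q'·ΣR = 418 × 0.6103 = 255.1 K
Heat flows outward, so T_out = T_in − ΔT = 279 − 255.1 = 23.9 °C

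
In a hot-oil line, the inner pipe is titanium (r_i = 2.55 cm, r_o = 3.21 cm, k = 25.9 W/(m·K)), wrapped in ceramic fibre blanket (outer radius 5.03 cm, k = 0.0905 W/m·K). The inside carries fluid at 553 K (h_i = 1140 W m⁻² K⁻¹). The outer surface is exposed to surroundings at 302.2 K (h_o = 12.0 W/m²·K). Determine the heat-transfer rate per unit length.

Q' = 237 W/m

Series thermal resistances, inner to outer:
  R'_conv,in = 1/(2πr h) = 1/(2π·0.0255·1140) = 0.005475 m·K/W
  R'_titanium = ln(0.0321/0.0255)/(2πk) = 0.2302/(2π·25.9) = 0.001414 m·K/W
  R'_ceramic fibre blanket = ln(0.0503/0.0321)/(2πk) = 0.4491/(2π·0.0905) = 0.7899 m·K/W
  R'_conv,out = 1/(2πr h) = 1/(2π·0.0503·12.0) = 0.2637 m·K/W
ΣR = 0.005475 + 0.001414 + 0.7899 + 0.2637 = 1.060 m·K/W
Q' = ΔT/ΣR = (553 K − 302.2 K)/1.060 = 237 W/m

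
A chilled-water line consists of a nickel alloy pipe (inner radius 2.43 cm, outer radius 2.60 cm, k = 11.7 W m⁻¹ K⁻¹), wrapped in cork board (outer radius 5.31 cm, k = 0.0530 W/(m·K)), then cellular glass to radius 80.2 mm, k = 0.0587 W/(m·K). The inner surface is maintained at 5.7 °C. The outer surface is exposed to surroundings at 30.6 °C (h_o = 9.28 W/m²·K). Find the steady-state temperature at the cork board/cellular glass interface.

Resistance network (inner→outer):
  R'_nickel alloy = ln(0.0260/0.0243)/(2πk) = 0.06762/(2π·11.7) = 9.198×10^-4 m·K/W
  R'_cork board = ln(0.0531/0.0260)/(2πk) = 0.7141/(2π·0.0530) = 2.144 m·K/W
  R'_cellular glass = ln(0.0802/0.0531)/(2πk) = 0.4123/(2π·0.0587) = 1.118 m·K/W
  R'_conv,out = 1/(2πr h) = 1/(2π·0.0802·9.28) = 0.2138 m·K/W
ΣR = 9.198×10^-4 + 2.144 + 1.118 + 0.2138 = 3.477 m·K/W
Q' = ΔT/ΣR = (5.7 °C − 30.6 °C)/3.477 = -7.161 W/m
From the inner boundary to the cork board/cellular glass interface, ΣR_partial = 2.145 m·K/W.
T_interface = T_in − Q'·ΣR_partial = 5.7 °C − (-7.161)(2.145) = 21.1 °C

T = 21.1 °C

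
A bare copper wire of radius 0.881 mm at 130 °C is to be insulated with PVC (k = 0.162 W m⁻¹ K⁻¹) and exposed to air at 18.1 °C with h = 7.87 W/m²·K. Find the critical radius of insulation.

r_cr = 2.06 cm

For a cylinder, r_cr = k_ins/h = 0.162/7.87 = 0.0206 m = 2.06 cm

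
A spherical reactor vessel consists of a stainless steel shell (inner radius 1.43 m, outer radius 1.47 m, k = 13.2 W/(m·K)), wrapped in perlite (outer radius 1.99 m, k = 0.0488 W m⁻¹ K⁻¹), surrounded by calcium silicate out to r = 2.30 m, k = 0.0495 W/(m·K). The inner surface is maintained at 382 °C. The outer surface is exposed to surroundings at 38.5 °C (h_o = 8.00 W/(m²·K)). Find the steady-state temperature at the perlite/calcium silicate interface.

Series thermal resistances, inner to outer:
  R_stainless steel = (1/1.43 − 1/1.47)/(4πk) = 0.01903/(4π·13.2) = 1.147×10^-4 K/W
  R_perlite = (1/1.47 − 1/1.99)/(4πk) = 0.1778/(4π·0.0488) = 0.2899 K/W
  R_calcium silicate = (1/1.99 − 1/2.30)/(4πk) = 0.06773/(4π·0.0495) = 0.1089 K/W
  R_conv,out = 1/(4πr²h) = 1/(4π·2.30²·8.00) = 0.001880 K/W
ΣR = 1.147×10^-4 + 0.2899 + 0.1089 + 0.001880 = 0.4008 K/W
Q = ΔT/ΣR = (382 °C − 38.5 °C)/0.4008 = 857.0 W
From the inner boundary to the perlite/calcium silicate interface, ΣR_partial = 0.2900 K/W.
T_interface = T_in − Q·ΣR_partial = 382 °C − (857.0)(0.2900) = 133 °C

T = 133 °C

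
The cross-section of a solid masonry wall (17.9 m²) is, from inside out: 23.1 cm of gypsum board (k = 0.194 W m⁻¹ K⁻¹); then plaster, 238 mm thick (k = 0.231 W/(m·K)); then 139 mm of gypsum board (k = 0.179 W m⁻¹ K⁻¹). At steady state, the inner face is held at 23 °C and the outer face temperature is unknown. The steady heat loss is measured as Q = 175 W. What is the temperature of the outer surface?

T_out = -6.31 °C

Sum the resistances:
  R_gypsum board = L/(kA) = 0.231/(0.194·17.9) = 0.06652 K/W
  R_plaster = L/(kA) = 0.238/(0.231·17.9) = 0.05756 K/W
  R_gypsum board = L/(kA) = 0.139/(0.179·17.9) = 0.04338 K/W
ΣR = 0.1675 K/W
ΔT = Q·ΣR = 175 × 0.1675 = 29.31 K
Heat flows outward, so T_out = T_in − ΔT = 23 − 29.31 = -6.31 °C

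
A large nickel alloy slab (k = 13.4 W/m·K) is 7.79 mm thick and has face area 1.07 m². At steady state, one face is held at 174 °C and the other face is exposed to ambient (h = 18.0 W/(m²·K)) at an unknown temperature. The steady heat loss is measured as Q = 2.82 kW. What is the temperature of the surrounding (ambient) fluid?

Sum the resistances:
  R_nickel alloy = L/(kA) = 0.00779/(13.4·1.07) = 5.433×10^-4 K/W
  R_conv,out = 1/(hA) = 1/(18.0·1.07) = 0.05192 K/W
ΣR = 0.05246 K/W
ΔT = Q·ΣR = 2820 × 0.05246 = 147.9 K
Heat flows outward, so T_out = T_in − ΔT = 174 − 147.9 = 26.1 °C

T_out = 26.1 °C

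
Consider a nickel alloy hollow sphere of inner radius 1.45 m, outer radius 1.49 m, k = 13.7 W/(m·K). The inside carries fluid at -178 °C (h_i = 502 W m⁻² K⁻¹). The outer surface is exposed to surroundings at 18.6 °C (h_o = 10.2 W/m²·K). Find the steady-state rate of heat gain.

Q = 53200 W

Resistance network (inner→outer):
  R_conv,in = 1/(4πr²h) = 1/(4π·1.45²·502) = 7.540×10^-5 K/W
  R_nickel alloy = (1/1.45 − 1/1.49)/(4πk) = 0.01851/(4π·13.7) = 1.075×10^-4 K/W
  R_conv,out = 1/(4πr²h) = 1/(4π·1.49²·10.2) = 0.003514 K/W
ΣR = 7.540×10^-5 + 1.075×10^-4 + 0.003514 = 0.003697 K/W
Q = ΔT/ΣR = (-178 °C − 18.6 °C)/0.003697 = -53200 W
(Negative Q ⇒ heat flows inward; heat gain = 53200 W.)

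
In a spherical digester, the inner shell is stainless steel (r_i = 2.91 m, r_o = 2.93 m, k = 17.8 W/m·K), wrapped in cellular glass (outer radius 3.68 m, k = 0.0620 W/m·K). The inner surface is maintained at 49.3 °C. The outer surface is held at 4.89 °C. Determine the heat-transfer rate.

Series thermal resistances, inner to outer:
  R_stainless steel = (1/2.91 − 1/2.93)/(4πk) = 0.002346/(4π·17.8) = 1.049×10^-5 K/W
  R_cellular glass = (1/2.93 − 1/3.68)/(4πk) = 0.06956/(4π·0.0620) = 0.08928 K/W
ΣR = 1.049×10^-5 + 0.08928 = 0.08929 K/W
Q = ΔT/ΣR = (49.3 °C − 4.89 °C)/0.08929 = 497 W

Q = 497 W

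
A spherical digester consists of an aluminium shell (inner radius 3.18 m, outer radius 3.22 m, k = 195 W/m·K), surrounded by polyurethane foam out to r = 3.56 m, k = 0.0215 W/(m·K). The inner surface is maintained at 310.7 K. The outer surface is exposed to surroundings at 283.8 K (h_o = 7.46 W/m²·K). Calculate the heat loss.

Resistance network (inner→outer):
  R_aluminium = (1/3.18 − 1/3.22)/(4πk) = 0.003906/(4π·195) = 1.594×10^-6 K/W
  R_polyurethane foam = (1/3.22 − 1/3.56)/(4πk) = 0.02966/(4π·0.0215) = 0.1098 K/W
  R_conv,out = 1/(4πr²h) = 1/(4π·3.56²·7.46) = 8.417×10^-4 K/W
ΣR = 1.594×10^-6 + 0.1098 + 8.417×10^-4 = 0.1106 K/W
Q = ΔT/ΣR = (310.7 K − 283.8 K)/0.1106 = 243 W

Q = 243 W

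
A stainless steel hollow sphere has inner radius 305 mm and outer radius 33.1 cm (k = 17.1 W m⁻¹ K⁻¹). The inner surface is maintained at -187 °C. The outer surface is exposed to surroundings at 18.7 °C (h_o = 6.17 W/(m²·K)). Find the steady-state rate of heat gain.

Resistance network (inner→outer):
  R_stainless steel = (1/0.305 − 1/0.331)/(4πk) = 0.2575/(4π·17.1) = 0.001199 K/W
  R_conv,out = 1/(4πr²h) = 1/(4π·0.331²·6.17) = 0.1177 K/W
ΣR = 0.001199 + 0.1177 = 0.1189 K/W
Q = ΔT/ΣR = (-187 °C − 18.7 °C)/0.1189 = -1730 W
(Negative Q ⇒ heat flows inward; heat gain = 1730 W.)

Q = 1730 W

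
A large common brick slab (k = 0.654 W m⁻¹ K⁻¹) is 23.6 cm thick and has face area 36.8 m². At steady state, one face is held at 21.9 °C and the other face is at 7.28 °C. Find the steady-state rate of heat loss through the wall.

Q = kA·ΔT/L = 0.654 × 36.8 × |21.9 °C − 7.28 °C| / 0.236 = 1490 W

Q = 1490 W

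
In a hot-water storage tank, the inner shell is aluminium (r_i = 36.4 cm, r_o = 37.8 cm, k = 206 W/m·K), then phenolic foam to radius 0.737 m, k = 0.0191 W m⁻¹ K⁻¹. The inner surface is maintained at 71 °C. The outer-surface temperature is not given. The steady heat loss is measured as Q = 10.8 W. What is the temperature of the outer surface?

T_out = 13.0 °C

Series resistances:
  R_aluminium = (1/0.364 − 1/0.378)/(4πk) = 0.1018/(4π·206) = 3.931×10^-5 K/W
  R_phenolic foam = (1/0.378 − 1/0.737)/(4πk) = 1.289/(4π·0.0191) = 5.369 K/W
ΣR = 5.369 K/W
ΔT = Q·ΣR = 10.8 × 5.369 = 57.99 K
Heat flows outward, so T_out = T_in − ΔT = 71 − 57.99 = 13.0 °C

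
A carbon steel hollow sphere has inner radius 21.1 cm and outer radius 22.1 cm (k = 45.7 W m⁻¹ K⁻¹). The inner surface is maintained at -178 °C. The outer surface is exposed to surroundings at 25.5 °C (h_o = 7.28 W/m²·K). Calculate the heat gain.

Q = 908 W

Resistance network (inner→outer):
  R_carbon steel = (1/0.211 − 1/0.221)/(4πk) = 0.2144/(4π·45.7) = 3.734×10^-4 K/W
  R_conv,out = 1/(4πr²h) = 1/(4π·0.221²·7.28) = 0.2238 K/W
ΣR = 3.734×10^-4 + 0.2238 = 0.2242 K/W
Q = ΔT/ΣR = (-178 °C − 25.5 °C)/0.2242 = -908 W
(Negative Q ⇒ heat flows inward; heat gain = 908 W.)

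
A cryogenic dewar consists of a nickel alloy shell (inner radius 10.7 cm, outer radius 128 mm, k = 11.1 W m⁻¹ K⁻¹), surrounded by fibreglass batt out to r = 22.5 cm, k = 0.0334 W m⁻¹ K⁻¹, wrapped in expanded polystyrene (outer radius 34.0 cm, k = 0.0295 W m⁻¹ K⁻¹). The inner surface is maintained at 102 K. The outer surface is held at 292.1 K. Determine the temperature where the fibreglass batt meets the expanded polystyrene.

Resistance network (inner→outer):
  R_nickel alloy = (1/0.107 − 1/0.128)/(4πk) = 1.533/(4π·11.1) = 0.01099 K/W
  R_fibreglass batt = (1/0.128 − 1/0.225)/(4πk) = 3.368/(4π·0.0334) = 8.025 K/W
  R_expanded polystyrene = (1/0.225 − 1/0.340)/(4πk) = 1.503/(4π·0.0295) = 4.055 K/W
ΣR = 0.01099 + 8.025 + 4.055 = 12.09 K/W
Q = ΔT/ΣR = (102 K − 292.1 K)/12.09 = -15.72 W
From the inner boundary to the fibreglass batt/expanded polystyrene interface, ΣR_partial = 8.036 K/W.
T_interface = T_in − Q·ΣR_partial = 102 K − (-15.72)(8.036) = 228.3 K

T = 228.3 K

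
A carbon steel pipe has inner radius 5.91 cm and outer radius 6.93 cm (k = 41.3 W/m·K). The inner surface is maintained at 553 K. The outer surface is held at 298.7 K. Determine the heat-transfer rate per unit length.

Q' = 414 kW/m

Q' = 2πk·ΔT/ln(r₂/r₁) = 2π × 41.3 × 254.3 / ln(0.0693/0.0591) = 4.14×10^5 W/m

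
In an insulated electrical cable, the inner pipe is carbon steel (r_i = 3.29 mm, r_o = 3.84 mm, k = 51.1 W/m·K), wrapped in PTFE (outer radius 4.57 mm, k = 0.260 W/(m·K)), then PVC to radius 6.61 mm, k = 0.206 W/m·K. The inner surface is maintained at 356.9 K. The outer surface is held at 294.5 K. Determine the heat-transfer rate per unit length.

Q' = 159 W/m

Treat each layer as a resistance in series:
  R'_carbon steel = ln(0.00384/0.00329)/(2πk) = 0.1546/(2π·51.1) = 4.815×10^-4 m·K/W
  R'_PTFE = ln(0.00457/0.00384)/(2πk) = 0.1740/(2π·0.260) = 0.1065 m·K/W
  R'_PVC = ln(0.00661/0.00457)/(2πk) = 0.3691/(2π·0.206) = 0.2851 m·K/W
ΣR = 4.815×10^-4 + 0.1065 + 0.2851 = 0.3921 m·K/W
Q' = ΔT/ΣR = (356.9 K − 294.5 K)/0.3921 = 159 W/m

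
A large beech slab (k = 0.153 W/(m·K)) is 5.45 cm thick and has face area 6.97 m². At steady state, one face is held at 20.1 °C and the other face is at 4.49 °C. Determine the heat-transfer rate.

Q = kA·ΔT/L = 0.153 × 6.97 × |20.1 °C − 4.49 °C| / 0.0545 = 305 W

Q = 305 W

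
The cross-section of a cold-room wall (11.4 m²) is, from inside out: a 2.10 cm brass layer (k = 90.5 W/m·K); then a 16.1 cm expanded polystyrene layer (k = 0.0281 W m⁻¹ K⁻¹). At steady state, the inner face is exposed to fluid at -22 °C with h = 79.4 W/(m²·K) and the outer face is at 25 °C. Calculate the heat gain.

Series thermal resistances, inner to outer:
  R_conv,in = 1/(hA) = 1/(79.4·11.4) = 0.001105 K/W
  R_brass = L/(kA) = 0.0210/(90.5·11.4) = 2.035×10^-5 K/W
  R_expanded polystyrene = L/(kA) = 0.161/(0.0281·11.4) = 0.5026 K/W
ΣR = 0.001105 + 2.035×10^-5 + 0.5026 = 0.5037 K/W
Q = ΔT/ΣR = (-22 °C − 25 °C)/0.5037 = -93.3 W
(Negative Q ⇒ heat flows inward; heat gain = 93.3 W.)

Q = 93.3 W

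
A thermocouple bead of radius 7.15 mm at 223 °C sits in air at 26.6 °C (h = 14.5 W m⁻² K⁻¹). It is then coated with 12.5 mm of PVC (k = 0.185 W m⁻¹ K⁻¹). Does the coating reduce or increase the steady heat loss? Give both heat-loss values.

Critical radius for a sphere: r_cr = 2k/h = 0.0255 m = 2.55 cm.
Outer radius after coating: r₂ = 0.00715 + 0.0125 = 0.01965 m.
Since r₁ < r_cr and r₂ ≤ r_cr, the coating moves toward the maximum at r_cr — heat loss rises.
Bare: R = 1/(4πr₁²h) = 107.4 K/W; Q = 196.4/107.4 = 1.83 W.
Coated: R = R_cond + R_conv = 52.48 K/W; Q = 196.4/52.48 = 3.74 W.

increases: 1.83 → 3.74 W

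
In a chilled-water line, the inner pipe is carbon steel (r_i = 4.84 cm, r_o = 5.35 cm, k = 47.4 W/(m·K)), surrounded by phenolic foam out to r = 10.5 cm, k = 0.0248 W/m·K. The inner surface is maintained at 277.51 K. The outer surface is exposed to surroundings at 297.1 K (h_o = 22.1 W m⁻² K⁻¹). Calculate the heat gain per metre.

Q' = 4.46 W/m

Series thermal resistances, inner to outer:
  R'_carbon steel = ln(0.0535/0.0484)/(2πk) = 0.1002/(2π·47.4) = 3.364×10^-4 m·K/W
  R'_phenolic foam = ln(0.105/0.0535)/(2πk) = 0.6743/(2π·0.0248) = 4.327 m·K/W
  R'_conv,out = 1/(2πr h) = 1/(2π·0.105·22.1) = 0.06859 m·K/W
ΣR = 3.364×10^-4 + 4.327 + 0.06859 = 4.396 m·K/W
Q' = ΔT/ΣR = (277.51 K − 297.1 K)/4.396 = -4.46 W/m
(Negative Q' ⇒ heat flows inward; heat gain = 4.46 W/m.)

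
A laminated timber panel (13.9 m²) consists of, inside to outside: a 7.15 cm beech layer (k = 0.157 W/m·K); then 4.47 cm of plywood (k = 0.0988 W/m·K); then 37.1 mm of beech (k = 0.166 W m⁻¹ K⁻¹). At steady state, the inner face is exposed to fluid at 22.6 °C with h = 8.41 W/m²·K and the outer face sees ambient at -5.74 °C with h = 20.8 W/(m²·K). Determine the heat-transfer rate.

Q = 303 W

Resistance network (inner→outer):
  R_conv,in = 1/(hA) = 1/(8.41·13.9) = 0.008554 K/W
  R_beech = L/(kA) = 0.0715/(0.157·13.9) = 0.03276 K/W
  R_plywood = L/(kA) = 0.0447/(0.0988·13.9) = 0.03255 K/W
  R_beech = L/(kA) = 0.0371/(0.166·13.9) = 0.01608 K/W
  R_conv,out = 1/(hA) = 1/(20.8·13.9) = 0.003459 K/W
ΣR = 0.008554 + 0.03276 + 0.03255 + 0.01608 + 0.003459 = 0.09340 K/W
Q = ΔT/ΣR = (22.6 °C − -5.74 °C)/0.09340 = 303 W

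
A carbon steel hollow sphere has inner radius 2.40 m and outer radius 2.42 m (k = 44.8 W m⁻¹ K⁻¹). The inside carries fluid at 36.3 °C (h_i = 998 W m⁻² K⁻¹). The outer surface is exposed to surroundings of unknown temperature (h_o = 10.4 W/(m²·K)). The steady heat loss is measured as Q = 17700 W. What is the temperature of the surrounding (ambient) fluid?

T_out = 12.8 °C

Sum the resistances:
  R_conv,in = 1/(4πr²h) = 1/(4π·2.40²·998) = 1.384×10^-5 K/W
  R_carbon steel = (1/2.40 − 1/2.42)/(4πk) = 0.003444/(4π·44.8) = 6.117×10^-6 K/W
  R_conv,out = 1/(4πr²h) = 1/(4π·2.42²·10.4) = 0.001307 K/W
ΣR = 0.001327 K/W
ΔT = Q·ΣR = 17700 × 0.001327 = 23.49 K
Heat flows outward, so T_out = T_in − ΔT = 36.3 − 23.49 = 12.8 °C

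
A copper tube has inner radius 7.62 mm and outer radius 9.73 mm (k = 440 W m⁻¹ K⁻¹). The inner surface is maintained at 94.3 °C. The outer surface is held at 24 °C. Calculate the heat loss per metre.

Q' = 795 kW/m

Q' = 2πk·ΔT/ln(r₂/r₁) = 2π × 440 × 70.3 / ln(0.00973/0.00762) = 7.95×10^5 W/m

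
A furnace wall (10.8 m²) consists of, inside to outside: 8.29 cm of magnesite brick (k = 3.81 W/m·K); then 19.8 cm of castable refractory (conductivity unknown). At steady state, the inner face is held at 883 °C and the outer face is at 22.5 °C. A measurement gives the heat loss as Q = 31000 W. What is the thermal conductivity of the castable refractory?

ΣR = ΔT/Q = |883 − 22.5|/31000 = 0.02776 K/W
Known resistances:
  R_magnesite brick = L/(kA) = 0.0829/(3.81·10.8) = 0.002015 K/W
R_castable refractory = ΣR − ΣR_known = 0.02776 − 0.002015 = 0.02575 K/W
L/(kA) = 0.02575 ⇒ k = 0.198/(0.02575·10.8) = 0.712 W/m·K

k = 0.712 W/m·K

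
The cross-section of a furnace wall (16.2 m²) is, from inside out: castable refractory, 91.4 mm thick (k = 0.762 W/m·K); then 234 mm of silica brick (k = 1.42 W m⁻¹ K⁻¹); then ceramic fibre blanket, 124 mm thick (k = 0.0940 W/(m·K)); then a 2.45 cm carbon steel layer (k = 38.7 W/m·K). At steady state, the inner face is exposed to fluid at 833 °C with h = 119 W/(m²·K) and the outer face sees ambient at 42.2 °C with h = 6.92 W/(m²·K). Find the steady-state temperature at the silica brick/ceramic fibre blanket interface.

T = 701 °C

Series thermal resistances, inner to outer:
  R_conv,in = 1/(hA) = 1/(119·16.2) = 5.187×10^-4 K/W
  R_castable refractory = L/(kA) = 0.0914/(0.762·16.2) = 0.007404 K/W
  R_silica brick = L/(kA) = 0.234/(1.42·16.2) = 0.01017 K/W
  R_ceramic fibre blanket = L/(kA) = 0.124/(0.0940·16.2) = 0.08143 K/W
  R_carbon steel = L/(kA) = 0.0245/(38.7·16.2) = 3.908×10^-5 K/W
  R_conv,out = 1/(hA) = 1/(6.92·16.2) = 0.008920 K/W
ΣR = 5.187×10^-4 + 0.007404 + 0.01017 + 0.08143 + 3.908×10^-5 + 0.008920 = 0.1085 K/W
Q = ΔT/ΣR = (833 °C − 42.2 °C)/0.1085 = 7288 W
From the inner boundary to the silica brick/ceramic fibre blanket interface, ΣR_partial = 0.01809 K/W.
T_interface = T_in − Q·ΣR_partial = 833 °C − (7288)(0.01809) = 701 °C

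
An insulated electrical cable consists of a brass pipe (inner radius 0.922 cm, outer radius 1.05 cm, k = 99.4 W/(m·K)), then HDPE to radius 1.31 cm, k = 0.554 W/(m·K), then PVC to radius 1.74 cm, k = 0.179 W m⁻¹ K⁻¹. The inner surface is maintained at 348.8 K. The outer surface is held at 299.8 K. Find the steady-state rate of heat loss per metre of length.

Q' = 155 W/m

Treat each layer as a resistance in series:
  R'_brass = ln(0.0105/0.00922)/(2πk) = 0.1300/(2π·99.4) = 2.082×10^-4 m·K/W
  R'_HDPE = ln(0.0131/0.0105)/(2πk) = 0.2212/(2π·0.554) = 0.06356 m·K/W
  R'_PVC = ln(0.0174/0.0131)/(2πk) = 0.2839/(2π·0.179) = 0.2524 m·K/W
ΣR = 2.082×10^-4 + 0.06356 + 0.2524 = 0.3162 m·K/W
Q' = ΔT/ΣR = (348.8 K − 299.8 K)/0.3162 = 155 W/m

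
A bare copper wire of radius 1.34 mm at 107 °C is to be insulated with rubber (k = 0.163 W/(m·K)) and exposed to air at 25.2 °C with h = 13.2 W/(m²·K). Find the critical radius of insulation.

For a cylinder, r_cr = k_ins/h = 0.163/13.2 = 0.0123 m = 1.23 cm

r_cr = 1.23 cm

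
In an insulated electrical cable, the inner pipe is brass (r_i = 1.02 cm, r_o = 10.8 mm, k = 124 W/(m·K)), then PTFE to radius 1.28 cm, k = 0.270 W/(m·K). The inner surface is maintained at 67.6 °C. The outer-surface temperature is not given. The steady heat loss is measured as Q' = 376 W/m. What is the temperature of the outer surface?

T_out = 29.9 °C

Series resistances:
  R'_brass = ln(0.0108/0.0102)/(2πk) = 0.05716/(2π·124) = 7.336×10^-5 m·K/W
  R'_PTFE = ln(0.0128/0.0108)/(2πk) = 0.1699/(2π·0.270) = 0.1001 m·K/W
ΣR = 0.1002 m·K/W
ΔT = Q'·ΣR = 376 × 0.1002 = 37.68 K
Heat flows outward, so T_out = T_in − ΔT = 67.6 − 37.68 = 29.9 °C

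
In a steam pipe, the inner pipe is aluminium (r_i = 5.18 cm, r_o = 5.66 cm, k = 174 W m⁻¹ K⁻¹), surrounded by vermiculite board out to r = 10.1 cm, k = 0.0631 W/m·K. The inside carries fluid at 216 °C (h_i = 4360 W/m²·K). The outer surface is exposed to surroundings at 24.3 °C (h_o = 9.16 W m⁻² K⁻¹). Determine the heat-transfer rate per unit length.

Q' = 117 W/m

Series thermal resistances, inner to outer:
  R'_conv,in = 1/(2πr h) = 1/(2π·0.0518·4360) = 7.047×10^-4 m·K/W
  R'_aluminium = ln(0.0566/0.0518)/(2πk) = 0.08862/(2π·174) = 8.106×10^-5 m·K/W
  R'_vermiculite board = ln(0.101/0.0566)/(2πk) = 0.5791/(2π·0.0631) = 1.461 m·K/W
  R'_conv,out = 1/(2πr h) = 1/(2π·0.101·9.16) = 0.1720 m·K/W
ΣR = 7.047×10^-4 + 8.106×10^-5 + 1.461 + 0.1720 = 1.634 m·K/W
Q' = ΔT/ΣR = (216 °C − 24.3 °C)/1.634 = 117 W/m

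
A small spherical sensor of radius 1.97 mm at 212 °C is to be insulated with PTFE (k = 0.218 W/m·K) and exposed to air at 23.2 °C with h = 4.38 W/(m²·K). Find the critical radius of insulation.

For a sphere, r_cr = 2k_ins/h = 2·0.218/4.38 = 0.0995 m = 9.95 cm

r_cr = 9.95 cm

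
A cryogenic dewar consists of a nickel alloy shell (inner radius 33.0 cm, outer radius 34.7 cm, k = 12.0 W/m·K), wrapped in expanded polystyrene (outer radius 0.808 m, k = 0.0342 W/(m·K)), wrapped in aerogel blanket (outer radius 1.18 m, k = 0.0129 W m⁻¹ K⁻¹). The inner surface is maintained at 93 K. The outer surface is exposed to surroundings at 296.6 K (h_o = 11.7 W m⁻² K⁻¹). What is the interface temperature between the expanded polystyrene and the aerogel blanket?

Resistance network (inner→outer):
  R_nickel alloy = (1/0.330 − 1/0.347)/(4πk) = 0.1485/(4π·12.0) = 9.845×10^-4 K/W
  R_expanded polystyrene = (1/0.347 − 1/0.808)/(4πk) = 1.644/(4π·0.0342) = 3.826 K/W
  R_aerogel blanket = (1/0.808 − 1/1.18)/(4πk) = 0.3902/(4π·0.0129) = 2.407 K/W
  R_conv,out = 1/(4πr²h) = 1/(4π·1.18²·11.7) = 0.004885 K/W
ΣR = 9.845×10^-4 + 3.826 + 2.407 + 0.004885 = 6.239 K/W
Q = ΔT/ΣR = (93 K − 296.6 K)/6.239 = -32.63 W
From the inner boundary to the expanded polystyrene/aerogel blanket interface, ΣR_partial = 3.827 K/W.
T_interface = T_in − Q·ΣR_partial = 93 K − (-32.63)(3.827) = 217.9 K

T = 217.9 K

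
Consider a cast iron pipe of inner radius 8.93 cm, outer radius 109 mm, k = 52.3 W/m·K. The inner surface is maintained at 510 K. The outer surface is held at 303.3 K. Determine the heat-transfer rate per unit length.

Q' = 2πk·ΔT/ln(r₂/r₁) = 2π × 52.3 × 206.7 / ln(0.109/0.0893) = 3.41×10^5 W/m

Q' = 3.41×10^5 W/m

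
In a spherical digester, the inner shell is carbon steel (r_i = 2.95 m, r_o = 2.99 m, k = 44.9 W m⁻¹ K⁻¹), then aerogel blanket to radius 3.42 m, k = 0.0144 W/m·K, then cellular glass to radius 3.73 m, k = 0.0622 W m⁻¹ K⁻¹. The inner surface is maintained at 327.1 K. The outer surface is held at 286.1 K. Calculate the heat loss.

Series thermal resistances, inner to outer:
  R_carbon steel = (1/2.95 − 1/2.99)/(4πk) = 0.004535/(4π·44.9) = 8.037×10^-6 K/W
  R_aerogel blanket = (1/2.99 − 1/3.42)/(4πk) = 0.04205/(4π·0.0144) = 0.2324 K/W
  R_cellular glass = (1/3.42 − 1/3.73)/(4πk) = 0.02430/(4π·0.0622) = 0.03109 K/W
ΣR = 8.037×10^-6 + 0.2324 + 0.03109 = 0.2635 K/W
Q = ΔT/ΣR = (327.1 K − 286.1 K)/0.2635 = 156 W

Q = 156 W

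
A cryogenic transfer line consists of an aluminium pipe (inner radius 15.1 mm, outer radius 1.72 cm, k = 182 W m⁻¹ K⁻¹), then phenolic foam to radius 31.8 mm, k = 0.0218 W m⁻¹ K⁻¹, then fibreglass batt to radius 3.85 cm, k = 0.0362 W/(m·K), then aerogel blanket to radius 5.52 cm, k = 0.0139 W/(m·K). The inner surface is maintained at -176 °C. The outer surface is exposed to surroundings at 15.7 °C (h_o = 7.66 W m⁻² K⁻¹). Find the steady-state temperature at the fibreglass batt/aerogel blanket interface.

T = -72.1 °C

Resistance network (inner→outer):
  R'_aluminium = ln(0.0172/0.0151)/(2πk) = 0.1302/(2π·182) = 1.139×10^-4 m·K/W
  R'_phenolic foam = ln(0.0318/0.0172)/(2πk) = 0.6146/(2π·0.0218) = 4.487 m·K/W
  R'_fibreglass batt = ln(0.0385/0.0318)/(2πk) = 0.1912/(2π·0.0362) = 0.8406 m·K/W
  R'_aerogel blanket = ln(0.0552/0.0385)/(2πk) = 0.3603/(2π·0.0139) = 4.125 m·K/W
  R'_conv,out = 1/(2πr h) = 1/(2π·0.0552·7.66) = 0.3764 m·K/W
ΣR = 1.139×10^-4 + 4.487 + 0.8406 + 4.125 + 0.3764 = 9.829 m·K/W
Q' = ΔT/ΣR = (-176 °C − 15.7 °C)/9.829 = -19.50 W/m
From the inner boundary to the fibreglass batt/aerogel blanket interface, ΣR_partial = 5.328 m·K/W.
T_interface = T_in − Q'·ΣR_partial = -176 °C − (-19.50)(5.328) = -72.1 °C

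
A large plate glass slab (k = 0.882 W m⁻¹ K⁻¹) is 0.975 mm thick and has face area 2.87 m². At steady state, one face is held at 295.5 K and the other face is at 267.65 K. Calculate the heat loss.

Q = kA·ΔT/L = 0.882 × 2.87 × |295.5 K − 267.65 K| / 9.75×10^-4 = 72300 W

Q = 72300 W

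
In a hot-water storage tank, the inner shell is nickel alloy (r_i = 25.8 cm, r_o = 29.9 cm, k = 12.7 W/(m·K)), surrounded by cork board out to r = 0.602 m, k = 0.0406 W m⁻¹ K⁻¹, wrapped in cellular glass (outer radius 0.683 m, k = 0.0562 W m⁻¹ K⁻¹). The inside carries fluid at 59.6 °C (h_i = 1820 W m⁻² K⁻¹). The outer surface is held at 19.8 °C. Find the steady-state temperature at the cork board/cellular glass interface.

T = 22.9 °C

Resistance network (inner→outer):
  R_conv,in = 1/(4πr²h) = 1/(4π·0.258²·1820) = 6.569×10^-4 K/W
  R_nickel alloy = (1/0.258 − 1/0.299)/(4πk) = 0.5315/(4π·12.7) = 0.003330 K/W
  R_cork board = (1/0.299 − 1/0.602)/(4πk) = 1.683/(4π·0.0406) = 3.299 K/W
  R_cellular glass = (1/0.602 − 1/0.683)/(4πk) = 0.1970/(4π·0.0562) = 0.2789 K/W
ΣR = 6.569×10^-4 + 0.003330 + 3.299 + 0.2789 = 3.582 K/W
Q = ΔT/ΣR = (59.6 °C − 19.8 °C)/3.582 = 11.11 W
From the inner boundary to the cork board/cellular glass interface, ΣR_partial = 3.303 K/W.
T_interface = T_in − Q·ΣR_partial = 59.6 °C − (11.11)(3.303) = 22.9 °C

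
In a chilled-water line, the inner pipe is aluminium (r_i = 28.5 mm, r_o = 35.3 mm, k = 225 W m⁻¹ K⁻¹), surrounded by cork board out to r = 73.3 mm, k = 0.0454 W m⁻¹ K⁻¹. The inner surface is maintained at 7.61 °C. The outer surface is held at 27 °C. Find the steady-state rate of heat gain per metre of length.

Resistance network (inner→outer):
  R'_aluminium = ln(0.0353/0.0285)/(2πk) = 0.2140/(2π·225) = 1.514×10^-4 m·K/W
  R'_cork board = ln(0.0733/0.0353)/(2πk) = 0.7307/(2π·0.0454) = 2.561 m·K/W
ΣR = 1.514×10^-4 + 2.561 = 2.561 m·K/W
Q' = ΔT/ΣR = (7.61 °C − 27 °C)/2.561 = -7.57 W/m
(Negative Q' ⇒ heat flows inward; heat gain = 7.57 W/m.)

Q' = 7.57 W/m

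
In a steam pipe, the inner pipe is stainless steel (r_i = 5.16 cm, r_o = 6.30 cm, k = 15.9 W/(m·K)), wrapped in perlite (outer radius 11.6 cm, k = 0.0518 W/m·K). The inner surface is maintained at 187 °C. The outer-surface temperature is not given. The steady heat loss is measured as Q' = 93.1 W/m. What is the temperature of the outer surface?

T_out = 12.2 °C

Series resistances:
  R'_stainless steel = ln(0.0630/0.0516)/(2πk) = 0.1996/(2π·15.9) = 0.001998 m·K/W
  R'_perlite = ln(0.116/0.0630)/(2πk) = 0.6105/(2π·0.0518) = 1.876 m·K/W
ΣR = 1.878 m·K/W
ΔT = Q'·ΣR = 93.1 × 1.878 = 174.8 K
Heat flows outward, so T_out = T_in − ΔT = 187 − 174.8 = 12.2 °C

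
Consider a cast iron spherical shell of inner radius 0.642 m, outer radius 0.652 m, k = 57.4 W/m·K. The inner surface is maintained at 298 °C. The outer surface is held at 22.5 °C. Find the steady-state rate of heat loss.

Q = 8320 kW

Q = 4πk·ΔT/(1/r₁ − 1/r₂) = 4π × 57.4 × 275.5 / (1/0.642 − 1/0.652) = 8.32×10^6 W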